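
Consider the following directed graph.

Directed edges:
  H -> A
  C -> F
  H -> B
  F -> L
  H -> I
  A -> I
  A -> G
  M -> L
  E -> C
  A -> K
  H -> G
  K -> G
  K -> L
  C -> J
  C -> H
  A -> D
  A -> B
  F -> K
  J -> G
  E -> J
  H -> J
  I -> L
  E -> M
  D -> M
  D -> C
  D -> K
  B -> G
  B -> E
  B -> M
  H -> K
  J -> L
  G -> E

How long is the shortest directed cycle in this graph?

3

For each vertex v, BFS finds the shortest path from v back to v.
The shortest such closed walk is G → E → J → G, length 3.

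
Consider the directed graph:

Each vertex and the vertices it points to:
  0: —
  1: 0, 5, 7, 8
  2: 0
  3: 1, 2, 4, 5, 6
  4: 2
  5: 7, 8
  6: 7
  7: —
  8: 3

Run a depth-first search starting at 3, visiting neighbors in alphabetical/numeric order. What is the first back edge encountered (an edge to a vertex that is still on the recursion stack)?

DFS from 3 (visiting neighbors in alphabetical/numeric order); mark gray on enter, black on exit:
3 gray
  1 gray
    0 gray
    0 black
    5 gray
      7 gray
      7 black
      8 gray
        8→3: 3 is gray → back edge
First back edge: 8 → 3.

8→3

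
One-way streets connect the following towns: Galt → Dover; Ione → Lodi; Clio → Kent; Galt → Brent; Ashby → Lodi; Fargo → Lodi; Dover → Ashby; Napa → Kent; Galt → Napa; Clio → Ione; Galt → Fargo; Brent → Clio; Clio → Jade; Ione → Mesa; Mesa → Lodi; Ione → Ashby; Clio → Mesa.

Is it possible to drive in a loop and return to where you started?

DFS with white/gray/black marking, starting from Lodi:
Lodi gray
Lodi black
Napa gray
  Kent gray
  Kent black
Napa black
Ione gray
  Mesa gray
    Mesa→Lodi: Lodi black — skip
  Mesa black
  Ashby gray
    Ashby→Lodi: Lodi black — skip
  Ashby black
  Ione→Lodi: Lodi black — skip
Ione black
Fargo gray
  Fargo→Lodi: Lodi black — skip
Fargo black
Clio gray
  Jade gray
  Jade black
  Clio→Ione: Ione black — skip
  Clio→Kent: Kent black — skip
  Clio→Mesa: Mesa black — skip
Clio black
Galt gray
  Brent gray
    Brent→Clio: Clio black — skip
  Brent black
  Galt→Fargo: Fargo black — skip
  Galt→Napa: Napa black — skip
  Dover gray
    Dover→Ashby: Ashby black — skip
  Dover black
Galt black
Every edge goes to a white or black vertex — no back edge, so the graph is acyclic.

No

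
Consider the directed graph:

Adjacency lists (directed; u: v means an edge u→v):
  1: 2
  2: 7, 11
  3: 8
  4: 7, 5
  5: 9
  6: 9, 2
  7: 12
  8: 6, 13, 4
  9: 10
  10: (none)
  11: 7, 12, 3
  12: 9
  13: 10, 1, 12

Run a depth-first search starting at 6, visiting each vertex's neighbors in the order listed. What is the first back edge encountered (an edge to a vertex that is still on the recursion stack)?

DFS from 6 (visiting each vertex's neighbors in the order listed); mark gray on enter, black on exit:
6 gray
  9 gray
    10 gray
    10 black
  9 black
  2 gray
    7 gray
      12 gray
        12→9: 9 black — skip
      12 black
    7 black
    11 gray
      11→7: 7 black — skip
      11→12: 12 black — skip
      3 gray
        8 gray
          8→6: 6 is gray → back edge
First back edge: 8 → 6.

8→6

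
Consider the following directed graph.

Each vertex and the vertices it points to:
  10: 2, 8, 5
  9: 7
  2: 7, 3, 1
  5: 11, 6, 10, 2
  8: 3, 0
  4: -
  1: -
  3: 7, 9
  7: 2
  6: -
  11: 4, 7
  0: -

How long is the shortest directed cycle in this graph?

For each vertex v, BFS finds the shortest path from v back to v.
The shortest such closed walk is 10 → 5 → 10, length 2.

2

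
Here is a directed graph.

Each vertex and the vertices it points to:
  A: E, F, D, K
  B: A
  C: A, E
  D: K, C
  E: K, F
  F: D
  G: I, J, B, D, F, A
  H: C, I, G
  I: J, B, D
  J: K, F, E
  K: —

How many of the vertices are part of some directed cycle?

5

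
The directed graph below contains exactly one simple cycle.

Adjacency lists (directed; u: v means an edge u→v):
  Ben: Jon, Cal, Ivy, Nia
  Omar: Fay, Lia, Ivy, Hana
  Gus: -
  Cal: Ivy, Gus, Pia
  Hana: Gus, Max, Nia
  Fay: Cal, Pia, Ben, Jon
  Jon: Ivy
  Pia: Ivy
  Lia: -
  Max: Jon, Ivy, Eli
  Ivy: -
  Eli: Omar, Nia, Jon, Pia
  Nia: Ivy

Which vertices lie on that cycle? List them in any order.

Eli, Max, Hana, Omar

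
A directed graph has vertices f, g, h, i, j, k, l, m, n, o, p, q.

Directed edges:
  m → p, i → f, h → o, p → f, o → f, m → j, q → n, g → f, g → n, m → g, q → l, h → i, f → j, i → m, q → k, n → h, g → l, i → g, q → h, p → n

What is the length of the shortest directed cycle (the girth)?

For each vertex v, BFS finds the shortest path from v back to v.
The shortest such closed walk is n → h → i → g → n, length 4.

4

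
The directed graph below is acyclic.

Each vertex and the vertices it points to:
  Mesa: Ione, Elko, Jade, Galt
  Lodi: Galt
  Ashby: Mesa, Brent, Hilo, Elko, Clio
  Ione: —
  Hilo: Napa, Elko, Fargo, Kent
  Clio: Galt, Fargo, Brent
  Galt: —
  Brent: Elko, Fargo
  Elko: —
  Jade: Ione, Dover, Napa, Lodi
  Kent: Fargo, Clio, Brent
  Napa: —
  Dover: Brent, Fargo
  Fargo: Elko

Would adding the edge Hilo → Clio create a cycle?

No

Adding Hilo→Clio creates a cycle iff Clio can already reach Hilo.
Explore from Clio: no path reaches Hilo. The graph stays acyclic.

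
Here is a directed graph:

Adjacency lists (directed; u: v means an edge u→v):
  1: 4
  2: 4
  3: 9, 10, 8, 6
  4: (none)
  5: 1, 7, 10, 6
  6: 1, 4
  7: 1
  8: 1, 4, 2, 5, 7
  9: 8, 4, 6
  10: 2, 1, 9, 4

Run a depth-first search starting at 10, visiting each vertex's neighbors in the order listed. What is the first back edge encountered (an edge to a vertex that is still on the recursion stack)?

DFS from 10 (visiting each vertex's neighbors in the order listed); mark gray on enter, black on exit:
10 gray
  2 gray
    4 gray
    4 black
  2 black
  1 gray
    1→4: 4 black — skip
  1 black
  9 gray
    8 gray
      8→1: 1 black — skip
      8→4: 4 black — skip
      8→2: 2 black — skip
      5 gray
        5→1: 1 black — skip
        7 gray
          7→1: 1 black — skip
        7 black
        5→10: 10 is gray → back edge
First back edge: 5 → 10.

5→10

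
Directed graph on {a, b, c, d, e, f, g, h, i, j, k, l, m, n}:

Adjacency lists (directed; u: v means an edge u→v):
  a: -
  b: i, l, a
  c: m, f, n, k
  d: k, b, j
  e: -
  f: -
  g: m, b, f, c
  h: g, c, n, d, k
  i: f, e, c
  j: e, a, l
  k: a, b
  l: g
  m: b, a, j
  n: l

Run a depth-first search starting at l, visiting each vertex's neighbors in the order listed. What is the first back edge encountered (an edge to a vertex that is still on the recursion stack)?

DFS from l (visiting each vertex's neighbors in the order listed); mark gray on enter, black on exit:
l gray
  g gray
    m gray
      b gray
        i gray
          f gray
          f black
          e gray
          e black
          c gray
            c→m: m is gray → back edge
First back edge: c → m.

c→m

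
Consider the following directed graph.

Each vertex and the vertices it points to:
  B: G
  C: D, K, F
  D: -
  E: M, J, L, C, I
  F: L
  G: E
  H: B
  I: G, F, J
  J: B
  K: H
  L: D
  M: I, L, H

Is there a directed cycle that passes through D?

No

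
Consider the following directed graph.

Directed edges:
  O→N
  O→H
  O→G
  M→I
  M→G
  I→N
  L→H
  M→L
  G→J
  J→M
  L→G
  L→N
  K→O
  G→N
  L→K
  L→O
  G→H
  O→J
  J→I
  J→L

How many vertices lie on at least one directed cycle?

A vertex is on a directed cycle iff it belongs to a strongly connected component of size ≥ 2 (or has a self-loop).
The vertices on cycles are {G, J, K, L, M, O} — 6 in total.

6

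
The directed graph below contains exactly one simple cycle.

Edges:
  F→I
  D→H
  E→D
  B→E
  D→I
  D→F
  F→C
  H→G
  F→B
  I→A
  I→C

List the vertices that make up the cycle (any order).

B, D, E, F

DFS with gray/black marking from D:
D gray
  H gray
    G gray
    G black
  H black
  F gray
    C gray
    C black
    B gray
      E gray
        E→D: D is gray → back edge
Back edge closes the cycle D → F → B → E → D; its vertices are {B, D, E, F}.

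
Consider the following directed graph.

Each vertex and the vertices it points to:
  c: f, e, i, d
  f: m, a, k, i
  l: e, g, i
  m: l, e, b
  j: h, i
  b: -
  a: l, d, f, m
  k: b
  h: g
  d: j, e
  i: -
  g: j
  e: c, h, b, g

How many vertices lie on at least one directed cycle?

10

A vertex is on a directed cycle iff it belongs to a strongly connected component of size ≥ 2 (or has a self-loop).
The vertices on cycles are {a, c, d, e, f, g, h, j, l, m} — 10 in total.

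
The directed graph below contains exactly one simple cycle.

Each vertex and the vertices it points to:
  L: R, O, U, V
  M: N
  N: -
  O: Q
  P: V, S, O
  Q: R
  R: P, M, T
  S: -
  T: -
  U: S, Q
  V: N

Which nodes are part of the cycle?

DFS with gray/black marking from R:
R gray
  P gray
    V gray
      N gray
      N black
    V black
    S gray
    S black
    O gray
      Q gray
        Q→R: R is gray → back edge
Back edge closes the cycle R → P → O → Q → R; its vertices are {O, P, Q, R}.

O, P, Q, R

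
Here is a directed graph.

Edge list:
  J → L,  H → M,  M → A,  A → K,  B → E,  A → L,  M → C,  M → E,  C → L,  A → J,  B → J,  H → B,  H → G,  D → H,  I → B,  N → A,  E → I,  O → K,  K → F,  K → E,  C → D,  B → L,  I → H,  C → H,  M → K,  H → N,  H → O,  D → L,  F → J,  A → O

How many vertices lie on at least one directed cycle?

A vertex is on a directed cycle iff it belongs to a strongly connected component of size ≥ 2 (or has a self-loop).
The vertices on cycles are {A, B, C, D, E, H, I, K, M, N, O} — 11 in total.

11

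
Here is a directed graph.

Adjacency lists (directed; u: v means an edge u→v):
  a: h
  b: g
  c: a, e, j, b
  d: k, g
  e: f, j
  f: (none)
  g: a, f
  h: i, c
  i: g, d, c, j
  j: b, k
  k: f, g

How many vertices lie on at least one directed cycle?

10

A vertex is on a directed cycle iff it belongs to a strongly connected component of size ≥ 2 (or has a self-loop).
The vertices on cycles are {a, b, c, d, e, g, h, i, j, k} — 10 in total.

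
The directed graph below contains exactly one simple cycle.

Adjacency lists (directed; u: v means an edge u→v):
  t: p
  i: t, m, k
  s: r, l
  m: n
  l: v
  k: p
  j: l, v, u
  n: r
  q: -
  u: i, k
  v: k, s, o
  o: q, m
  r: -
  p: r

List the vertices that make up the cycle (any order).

l, s, v

DFS with gray/black marking from l:
l gray
  v gray
    k gray
      p gray
        r gray
        r black
      p black
    k black
    s gray
      s→r: r black — skip
      s→l: l is gray → back edge
Back edge closes the cycle l → v → s → l; its vertices are {l, s, v}.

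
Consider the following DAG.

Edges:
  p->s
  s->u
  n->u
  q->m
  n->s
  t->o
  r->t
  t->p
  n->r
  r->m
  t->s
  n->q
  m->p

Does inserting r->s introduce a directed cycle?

No

Adding r→s creates a cycle iff s can already reach r.
Explore from s: no path reaches r. The graph stays acyclic.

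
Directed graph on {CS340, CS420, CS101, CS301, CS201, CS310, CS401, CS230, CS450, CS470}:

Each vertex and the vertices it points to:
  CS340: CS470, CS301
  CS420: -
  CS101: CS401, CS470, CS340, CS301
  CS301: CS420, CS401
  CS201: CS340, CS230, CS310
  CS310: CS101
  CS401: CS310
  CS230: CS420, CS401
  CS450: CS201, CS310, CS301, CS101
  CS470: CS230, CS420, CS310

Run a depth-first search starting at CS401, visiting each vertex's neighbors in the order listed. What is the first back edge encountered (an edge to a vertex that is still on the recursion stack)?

CS101→CS401

DFS from CS401 (visiting each vertex's neighbors in the order listed); mark gray on enter, black on exit:
CS401 gray
  CS310 gray
    CS101 gray
      CS101→CS401: CS401 is gray → back edge
First back edge: CS101 → CS401.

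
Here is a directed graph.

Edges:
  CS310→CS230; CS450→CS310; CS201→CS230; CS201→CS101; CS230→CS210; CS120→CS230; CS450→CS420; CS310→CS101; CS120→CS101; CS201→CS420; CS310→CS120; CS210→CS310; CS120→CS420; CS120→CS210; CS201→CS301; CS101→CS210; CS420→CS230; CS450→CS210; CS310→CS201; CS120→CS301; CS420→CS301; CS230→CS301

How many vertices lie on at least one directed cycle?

7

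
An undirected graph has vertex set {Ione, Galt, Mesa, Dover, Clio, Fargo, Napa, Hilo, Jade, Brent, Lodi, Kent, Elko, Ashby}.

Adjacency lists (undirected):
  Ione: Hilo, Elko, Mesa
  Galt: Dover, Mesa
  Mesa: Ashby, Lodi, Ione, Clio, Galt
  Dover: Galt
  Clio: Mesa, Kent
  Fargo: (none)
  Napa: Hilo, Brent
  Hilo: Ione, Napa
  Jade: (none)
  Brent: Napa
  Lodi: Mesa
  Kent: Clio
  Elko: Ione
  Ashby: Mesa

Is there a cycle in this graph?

No

DFS, tracking each vertex's parent; an edge to a visited non-parent vertex closes a cycle.
Start from Fargo:
visit Fargo (parent –)
visit Ione (parent –)
  visit Hilo (parent Ione)
    Hilo–Ione: parent, skip
    visit Napa (parent Hilo)
      Napa–Hilo: parent, skip
      visit Brent (parent Napa)
        Brent–Napa: parent, skip
  visit Elko (parent Ione)
    Elko–Ione: parent, skip
  visit Mesa (parent Ione)
    visit Ashby (parent Mesa)
      Ashby–Mesa: parent, skip
    visit Lodi (parent Mesa)
      Lodi–Mesa: parent, skip
    Mesa–Ione: parent, skip
    visit Clio (parent Mesa)
      Clio–Mesa: parent, skip
      visit Kent (parent Clio)
        Kent–Clio: parent, skip
    visit Galt (parent Mesa)
      visit Dover (parent Galt)
        Dover–Galt: parent, skip
      Galt–Mesa: parent, skip
visit Jade (parent –)
No non-parent visited neighbor found — the graph is a forest.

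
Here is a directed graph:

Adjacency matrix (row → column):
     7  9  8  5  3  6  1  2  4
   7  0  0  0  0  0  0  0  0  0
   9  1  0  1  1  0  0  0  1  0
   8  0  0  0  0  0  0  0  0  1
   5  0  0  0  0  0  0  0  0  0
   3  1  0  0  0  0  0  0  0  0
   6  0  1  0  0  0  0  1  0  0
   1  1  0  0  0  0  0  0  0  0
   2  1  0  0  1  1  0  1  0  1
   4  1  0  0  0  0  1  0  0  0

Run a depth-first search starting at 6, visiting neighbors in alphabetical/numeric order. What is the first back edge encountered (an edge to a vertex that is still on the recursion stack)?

4→6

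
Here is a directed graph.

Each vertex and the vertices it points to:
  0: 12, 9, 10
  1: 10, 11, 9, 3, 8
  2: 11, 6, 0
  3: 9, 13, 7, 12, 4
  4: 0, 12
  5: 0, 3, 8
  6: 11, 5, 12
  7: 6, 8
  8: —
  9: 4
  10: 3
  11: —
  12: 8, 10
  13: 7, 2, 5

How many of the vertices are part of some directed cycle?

11

A vertex is on a directed cycle iff it belongs to a strongly connected component of size ≥ 2 (or has a self-loop).
The vertices on cycles are {0, 2, 3, 4, 5, 6, 7, 9, 10, 12, 13} — 11 in total.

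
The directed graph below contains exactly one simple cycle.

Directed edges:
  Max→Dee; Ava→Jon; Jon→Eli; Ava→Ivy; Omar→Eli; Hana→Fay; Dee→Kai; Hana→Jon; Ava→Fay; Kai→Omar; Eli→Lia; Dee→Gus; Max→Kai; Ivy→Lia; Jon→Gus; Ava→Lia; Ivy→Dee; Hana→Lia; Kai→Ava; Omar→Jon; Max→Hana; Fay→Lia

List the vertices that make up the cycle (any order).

Ava, Dee, Ivy, Kai

DFS with gray/black marking from Kai:
Kai gray
  Ava gray
    Jon gray
      Gus gray
      Gus black
      Eli gray
        Lia gray
        Lia black
      Eli black
    Jon black
    Fay gray
      Fay→Lia: Lia black — skip
    Fay black
    Ivy gray
      Ivy→Lia: Lia black — skip
      Dee gray
        Dee→Gus: Gus black — skip
        Dee→Kai: Kai is gray → back edge
Back edge closes the cycle Kai → Ava → Ivy → Dee → Kai; its vertices are {Ava, Dee, Ivy, Kai}.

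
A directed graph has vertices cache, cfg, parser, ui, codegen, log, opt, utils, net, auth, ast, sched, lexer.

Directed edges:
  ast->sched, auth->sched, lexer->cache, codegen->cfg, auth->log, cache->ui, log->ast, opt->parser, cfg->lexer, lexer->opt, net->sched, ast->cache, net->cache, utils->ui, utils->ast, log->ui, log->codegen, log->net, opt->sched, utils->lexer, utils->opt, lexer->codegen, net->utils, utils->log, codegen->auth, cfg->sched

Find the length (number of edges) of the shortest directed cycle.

For each vertex v, BFS finds the shortest path from v back to v.
The shortest such closed walk is utils → log → net → utils, length 3.

3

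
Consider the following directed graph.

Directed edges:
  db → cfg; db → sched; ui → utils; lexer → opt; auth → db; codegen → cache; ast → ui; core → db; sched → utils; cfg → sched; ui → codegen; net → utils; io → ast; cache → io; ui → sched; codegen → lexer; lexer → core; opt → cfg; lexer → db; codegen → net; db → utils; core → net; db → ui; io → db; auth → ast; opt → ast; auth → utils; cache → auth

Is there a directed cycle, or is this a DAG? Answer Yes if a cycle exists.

Yes

DFS with white/gray/black marking, starting from lexer:
lexer gray
  core gray
    net gray
      utils gray
      utils black
    net black
    db gray
      cfg gray
        sched gray
          sched→utils: utils black — skip
        sched black
      cfg black
      ui gray
        ui→utils: utils black — skip
        ui→sched: sched black — skip
        codegen gray
          codegen→net: net black — skip
          codegen→lexer: lexer is gray → back edge
Back edge found, so a cycle exists: lexer → core → db → ui → codegen → lexer.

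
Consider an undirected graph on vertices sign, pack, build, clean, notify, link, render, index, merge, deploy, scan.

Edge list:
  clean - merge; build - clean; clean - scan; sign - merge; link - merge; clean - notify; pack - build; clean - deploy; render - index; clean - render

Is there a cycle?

No

DFS, tracking each vertex's parent; an edge to a visited non-parent vertex closes a cycle.
Start from pack:
visit pack (parent –)
  visit build (parent pack)
    visit clean (parent build)
      visit scan (parent clean)
        scan–clean: parent, skip
      visit deploy (parent clean)
        deploy–clean: parent, skip
      clean–build: parent, skip
      visit notify (parent clean)
        notify–clean: parent, skip
      visit merge (parent clean)
        merge–clean: parent, skip
        visit sign (parent merge)
          sign–merge: parent, skip
        visit link (parent merge)
          link–merge: parent, skip
      visit render (parent clean)
        render–clean: parent, skip
        visit index (parent render)
          index–render: parent, skip
    build–pack: parent, skip
No non-parent visited neighbor found — the graph is a forest.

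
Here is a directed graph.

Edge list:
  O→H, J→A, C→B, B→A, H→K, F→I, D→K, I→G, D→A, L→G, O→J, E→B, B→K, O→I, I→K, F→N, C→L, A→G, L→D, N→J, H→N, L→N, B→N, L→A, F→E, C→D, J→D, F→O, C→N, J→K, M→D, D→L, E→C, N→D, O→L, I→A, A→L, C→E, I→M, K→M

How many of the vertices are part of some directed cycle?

9

A vertex is on a directed cycle iff it belongs to a strongly connected component of size ≥ 2 (or has a self-loop).
The vertices on cycles are {A, C, D, E, J, K, L, M, N} — 9 in total.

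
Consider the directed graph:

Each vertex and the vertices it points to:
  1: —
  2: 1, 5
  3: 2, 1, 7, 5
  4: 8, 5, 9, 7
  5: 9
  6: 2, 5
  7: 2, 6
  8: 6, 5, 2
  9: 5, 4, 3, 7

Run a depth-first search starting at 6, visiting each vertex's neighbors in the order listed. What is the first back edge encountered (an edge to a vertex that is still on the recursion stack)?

DFS from 6 (visiting each vertex's neighbors in the order listed); mark gray on enter, black on exit:
6 gray
  2 gray
    1 gray
    1 black
    5 gray
      9 gray
        9→5: 5 is gray → back edge
First back edge: 9 → 5.

9→5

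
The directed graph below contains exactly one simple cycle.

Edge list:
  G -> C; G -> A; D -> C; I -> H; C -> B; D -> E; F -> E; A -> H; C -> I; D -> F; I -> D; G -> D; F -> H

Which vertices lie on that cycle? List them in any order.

DFS with gray/black marking from D:
D gray
  F gray
    H gray
    H black
    E gray
    E black
  F black
  C gray
    I gray
      I→D: D is gray → back edge
Back edge closes the cycle D → C → I → D; its vertices are {C, D, I}.

C, D, I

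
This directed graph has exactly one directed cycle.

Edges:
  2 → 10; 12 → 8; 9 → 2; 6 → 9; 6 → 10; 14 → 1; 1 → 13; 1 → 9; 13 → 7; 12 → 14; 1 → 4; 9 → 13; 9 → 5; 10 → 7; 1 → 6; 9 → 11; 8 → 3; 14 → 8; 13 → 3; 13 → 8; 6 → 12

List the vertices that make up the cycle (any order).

1, 6, 12, 14

DFS with gray/black marking from 1:
1 gray
  13 gray
    7 gray
    7 black
    8 gray
      3 gray
      3 black
    8 black
    13→3: 3 black — skip
  13 black
  4 gray
  4 black
  6 gray
    9 gray
      9→13: 13 black — skip
      2 gray
        10 gray
          10→7: 7 black — skip
        10 black
      2 black
      11 gray
      11 black
      5 gray
      5 black
    9 black
    6→10: 10 black — skip
    12 gray
      14 gray
        14→8: 8 black — skip
        14→1: 1 is gray → back edge
Back edge closes the cycle 1 → 6 → 12 → 14 → 1; its vertices are {1, 6, 12, 14}.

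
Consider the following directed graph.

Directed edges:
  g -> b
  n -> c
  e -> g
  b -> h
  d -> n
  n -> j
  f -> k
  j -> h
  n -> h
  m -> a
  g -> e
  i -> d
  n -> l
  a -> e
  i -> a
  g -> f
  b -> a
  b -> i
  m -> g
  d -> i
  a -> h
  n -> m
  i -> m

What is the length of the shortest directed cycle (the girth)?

For each vertex v, BFS finds the shortest path from v back to v.
The shortest such closed walk is d → i → d, length 2.

2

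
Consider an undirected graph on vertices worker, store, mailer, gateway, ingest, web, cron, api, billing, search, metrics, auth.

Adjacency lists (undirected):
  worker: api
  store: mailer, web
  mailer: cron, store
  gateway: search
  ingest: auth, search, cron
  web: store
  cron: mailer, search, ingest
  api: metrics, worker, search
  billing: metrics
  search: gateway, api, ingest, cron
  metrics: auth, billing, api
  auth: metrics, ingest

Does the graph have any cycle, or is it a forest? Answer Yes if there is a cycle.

DFS, tracking each vertex's parent; an edge to a visited non-parent vertex closes a cycle.
Start from cron:
visit cron (parent –)
  visit mailer (parent cron)
    mailer–cron: parent, skip
    visit store (parent mailer)
      store–mailer: parent, skip
      visit web (parent store)
        web–store: parent, skip
  visit search (parent cron)
    visit gateway (parent search)
      gateway–search: parent, skip
    visit api (parent search)
      visit metrics (parent api)
        visit auth (parent metrics)
          auth–metrics: parent, skip
          visit ingest (parent auth)
            ingest–auth: parent, skip
            ingest–search: search visited and ≠ parent → cycle
Cycle: search – api – metrics – auth – ingest – search.

Yes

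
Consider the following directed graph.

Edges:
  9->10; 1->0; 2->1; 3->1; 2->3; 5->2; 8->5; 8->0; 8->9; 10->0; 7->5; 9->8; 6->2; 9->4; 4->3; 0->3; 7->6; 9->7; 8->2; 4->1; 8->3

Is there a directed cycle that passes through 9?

9 is on a cycle iff 9 can reach itself via ≥1 edge.
9 → 8 → 9 — yes.

Yes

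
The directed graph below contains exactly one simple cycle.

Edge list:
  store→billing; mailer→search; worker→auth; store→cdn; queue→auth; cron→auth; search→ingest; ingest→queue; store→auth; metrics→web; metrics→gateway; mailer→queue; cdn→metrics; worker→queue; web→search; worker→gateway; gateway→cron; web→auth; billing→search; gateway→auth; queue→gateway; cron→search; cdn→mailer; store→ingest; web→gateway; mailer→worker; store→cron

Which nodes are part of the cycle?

cron, queue, ingest, search, gateway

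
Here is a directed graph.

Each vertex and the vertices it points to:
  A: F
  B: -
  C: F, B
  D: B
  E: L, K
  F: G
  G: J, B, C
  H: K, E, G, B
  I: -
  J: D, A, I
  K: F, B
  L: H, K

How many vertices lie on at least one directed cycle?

8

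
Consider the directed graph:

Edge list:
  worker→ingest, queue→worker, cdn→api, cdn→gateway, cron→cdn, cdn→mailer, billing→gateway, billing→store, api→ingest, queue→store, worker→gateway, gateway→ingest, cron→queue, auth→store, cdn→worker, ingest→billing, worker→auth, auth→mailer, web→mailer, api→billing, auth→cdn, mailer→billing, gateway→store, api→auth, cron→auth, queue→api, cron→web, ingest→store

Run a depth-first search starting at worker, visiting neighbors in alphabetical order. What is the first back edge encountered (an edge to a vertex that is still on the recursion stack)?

api→auth

DFS from worker (visiting neighbors in alphabetical order); mark gray on enter, black on exit:
worker gray
  auth gray
    cdn gray
      api gray
        api→auth: auth is gray → back edge
First back edge: api → auth.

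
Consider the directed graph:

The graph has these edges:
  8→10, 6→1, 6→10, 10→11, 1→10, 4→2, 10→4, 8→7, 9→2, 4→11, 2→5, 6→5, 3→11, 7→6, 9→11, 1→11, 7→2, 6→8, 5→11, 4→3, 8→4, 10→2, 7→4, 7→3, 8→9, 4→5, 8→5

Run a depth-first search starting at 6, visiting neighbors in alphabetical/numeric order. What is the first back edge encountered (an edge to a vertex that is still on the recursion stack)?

DFS from 6 (visiting neighbors in alphabetical/numeric order); mark gray on enter, black on exit:
6 gray
  1 gray
    10 gray
      2 gray
        5 gray
          11 gray
          11 black
        5 black
      2 black
      4 gray
        4→2: 2 black — skip
        3 gray
          3→11: 11 black — skip
        3 black
        4→5: 5 black — skip
        4→11: 11 black — skip
      4 black
      10→11: 11 black — skip
    10 black
    1→11: 11 black — skip
  1 black
  6→5: 5 black — skip
  8 gray
    8→4: 4 black — skip
    8→5: 5 black — skip
    7 gray
      7→2: 2 black — skip
      7→3: 3 black — skip
      7→4: 4 black — skip
      7→6: 6 is gray → back edge
First back edge: 7 → 6.

7->6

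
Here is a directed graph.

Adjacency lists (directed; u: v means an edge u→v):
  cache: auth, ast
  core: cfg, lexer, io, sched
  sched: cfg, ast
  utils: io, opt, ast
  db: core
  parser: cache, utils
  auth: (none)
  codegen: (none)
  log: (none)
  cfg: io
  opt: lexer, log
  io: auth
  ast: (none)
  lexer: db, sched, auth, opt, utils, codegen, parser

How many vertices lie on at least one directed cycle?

6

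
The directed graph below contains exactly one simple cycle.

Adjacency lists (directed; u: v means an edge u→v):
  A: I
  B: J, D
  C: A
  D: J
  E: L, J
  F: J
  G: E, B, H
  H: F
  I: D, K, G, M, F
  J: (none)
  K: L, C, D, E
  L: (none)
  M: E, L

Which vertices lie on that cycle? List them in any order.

A, C, I, K

DFS with gray/black marking from I:
I gray
  D gray
    J gray
    J black
  D black
  K gray
    L gray
    L black
    C gray
      A gray
        A→I: I is gray → back edge
Back edge closes the cycle I → K → C → A → I; its vertices are {A, C, I, K}.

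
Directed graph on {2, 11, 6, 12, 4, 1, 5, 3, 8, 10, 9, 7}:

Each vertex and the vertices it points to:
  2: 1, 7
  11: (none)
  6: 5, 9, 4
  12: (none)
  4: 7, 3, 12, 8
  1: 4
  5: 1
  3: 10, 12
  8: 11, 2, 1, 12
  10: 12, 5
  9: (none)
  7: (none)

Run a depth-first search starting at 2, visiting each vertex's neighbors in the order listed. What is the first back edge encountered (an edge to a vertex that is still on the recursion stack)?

DFS from 2 (visiting each vertex's neighbors in the order listed); mark gray on enter, black on exit:
2 gray
  1 gray
    4 gray
      7 gray
      7 black
      3 gray
        10 gray
          12 gray
          12 black
          5 gray
            5→1: 1 is gray → back edge
First back edge: 5 → 1.

5->1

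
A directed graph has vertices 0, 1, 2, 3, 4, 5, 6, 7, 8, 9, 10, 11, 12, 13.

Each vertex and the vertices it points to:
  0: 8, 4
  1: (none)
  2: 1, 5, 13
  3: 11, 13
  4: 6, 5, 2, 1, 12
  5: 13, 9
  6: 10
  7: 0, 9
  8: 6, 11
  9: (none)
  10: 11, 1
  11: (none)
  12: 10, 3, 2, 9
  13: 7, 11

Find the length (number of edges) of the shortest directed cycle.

For each vertex v, BFS finds the shortest path from v back to v.
The shortest such closed walk is 0 → 4 → 2 → 13 → 7 → 0, length 5.

5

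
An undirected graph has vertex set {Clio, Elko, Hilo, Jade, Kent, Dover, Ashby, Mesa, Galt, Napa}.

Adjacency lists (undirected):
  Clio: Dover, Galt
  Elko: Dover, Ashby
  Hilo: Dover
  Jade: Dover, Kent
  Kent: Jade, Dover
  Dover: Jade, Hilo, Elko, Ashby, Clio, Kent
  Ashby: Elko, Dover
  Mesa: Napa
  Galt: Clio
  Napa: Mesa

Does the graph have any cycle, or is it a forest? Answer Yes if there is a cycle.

Yes

DFS, tracking each vertex's parent; an edge to a visited non-parent vertex closes a cycle.
Start from Jade:
visit Jade (parent –)
  visit Dover (parent Jade)
    Dover–Jade: parent, skip
    visit Hilo (parent Dover)
      Hilo–Dover: parent, skip
    visit Elko (parent Dover)
      Elko–Dover: parent, skip
      visit Ashby (parent Elko)
        Ashby–Elko: parent, skip
        Ashby–Dover: Dover visited and ≠ parent → cycle
Cycle: Dover – Elko – Ashby – Dover.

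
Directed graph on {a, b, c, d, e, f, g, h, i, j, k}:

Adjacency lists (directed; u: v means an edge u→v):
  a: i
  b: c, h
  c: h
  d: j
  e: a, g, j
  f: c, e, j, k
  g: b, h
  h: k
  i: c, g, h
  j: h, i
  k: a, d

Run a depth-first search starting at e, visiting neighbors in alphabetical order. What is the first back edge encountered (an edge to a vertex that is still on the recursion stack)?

DFS from e (visiting neighbors in alphabetical order); mark gray on enter, black on exit:
e gray
  a gray
    i gray
      c gray
        h gray
          k gray
            k→a: a is gray → back edge
First back edge: k → a.

k->a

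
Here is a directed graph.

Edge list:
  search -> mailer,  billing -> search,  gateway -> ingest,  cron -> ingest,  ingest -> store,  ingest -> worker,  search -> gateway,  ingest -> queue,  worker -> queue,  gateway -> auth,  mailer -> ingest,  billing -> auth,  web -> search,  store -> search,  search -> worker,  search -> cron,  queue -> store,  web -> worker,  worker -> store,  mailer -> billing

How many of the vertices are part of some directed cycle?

A vertex is on a directed cycle iff it belongs to a strongly connected component of size ≥ 2 (or has a self-loop).
The vertices on cycles are {cron, queue, store, ingest, mailer, search, worker, billing, gateway} — 9 in total.

9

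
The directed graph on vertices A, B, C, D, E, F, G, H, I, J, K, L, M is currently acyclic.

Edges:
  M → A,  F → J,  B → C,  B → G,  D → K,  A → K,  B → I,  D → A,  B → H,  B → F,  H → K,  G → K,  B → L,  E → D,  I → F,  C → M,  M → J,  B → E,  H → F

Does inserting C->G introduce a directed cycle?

Adding C→G creates a cycle iff G can already reach C.
Explore from G: no path reaches C. The graph stays acyclic.

No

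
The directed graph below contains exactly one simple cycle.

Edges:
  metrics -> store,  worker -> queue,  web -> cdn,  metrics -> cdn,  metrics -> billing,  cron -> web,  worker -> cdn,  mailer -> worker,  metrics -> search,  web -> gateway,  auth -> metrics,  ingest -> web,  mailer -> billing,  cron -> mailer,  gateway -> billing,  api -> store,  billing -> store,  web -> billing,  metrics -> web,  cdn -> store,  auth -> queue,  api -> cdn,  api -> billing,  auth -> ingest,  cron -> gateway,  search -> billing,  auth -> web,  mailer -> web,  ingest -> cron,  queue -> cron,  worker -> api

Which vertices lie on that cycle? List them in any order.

cron, queue, mailer, worker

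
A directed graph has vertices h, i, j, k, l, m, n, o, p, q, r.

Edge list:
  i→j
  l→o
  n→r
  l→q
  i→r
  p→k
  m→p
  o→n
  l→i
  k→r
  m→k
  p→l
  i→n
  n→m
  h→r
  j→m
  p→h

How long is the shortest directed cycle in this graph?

For each vertex v, BFS finds the shortest path from v back to v.
The shortest such closed walk is m → p → l → o → n → m, length 5.

5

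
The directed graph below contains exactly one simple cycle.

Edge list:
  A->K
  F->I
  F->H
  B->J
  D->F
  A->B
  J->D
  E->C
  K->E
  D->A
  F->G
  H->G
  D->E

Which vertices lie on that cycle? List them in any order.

DFS with gray/black marking from D:
D gray
  E gray
    C gray
    C black
  E black
  F gray
    G gray
    G black
    I gray
    I black
    H gray
      H→G: G black — skip
    H black
  F black
  A gray
    B gray
      J gray
        J→D: D is gray → back edge
Back edge closes the cycle D → A → B → J → D; its vertices are {A, B, D, J}.

A, B, D, J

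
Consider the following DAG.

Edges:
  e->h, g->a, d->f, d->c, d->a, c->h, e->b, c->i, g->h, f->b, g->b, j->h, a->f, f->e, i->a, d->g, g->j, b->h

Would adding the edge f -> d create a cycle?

Yes

Adding f→d creates a cycle iff d can already reach f.
Path from d: d → f.
So d → … → f → d is a cycle.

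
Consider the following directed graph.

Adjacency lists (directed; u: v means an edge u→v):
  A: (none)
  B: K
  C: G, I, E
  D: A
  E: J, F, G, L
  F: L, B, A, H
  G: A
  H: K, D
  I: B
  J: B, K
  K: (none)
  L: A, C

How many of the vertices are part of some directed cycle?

4

A vertex is on a directed cycle iff it belongs to a strongly connected component of size ≥ 2 (or has a self-loop).
The vertices on cycles are {C, E, F, L} — 4 in total.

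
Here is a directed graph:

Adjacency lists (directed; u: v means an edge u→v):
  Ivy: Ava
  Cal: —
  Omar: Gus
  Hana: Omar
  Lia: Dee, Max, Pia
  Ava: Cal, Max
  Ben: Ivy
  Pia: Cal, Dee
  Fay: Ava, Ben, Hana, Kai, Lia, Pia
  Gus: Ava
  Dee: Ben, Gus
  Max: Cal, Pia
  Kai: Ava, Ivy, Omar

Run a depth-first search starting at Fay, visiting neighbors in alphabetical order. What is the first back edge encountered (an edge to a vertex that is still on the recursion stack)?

DFS from Fay (visiting neighbors in alphabetical order); mark gray on enter, black on exit:
Fay gray
  Ava gray
    Cal gray
    Cal black
    Max gray
      Max→Cal: Cal black — skip
      Pia gray
        Pia→Cal: Cal black — skip
        Dee gray
          Ben gray
            Ivy gray
              Ivy→Ava: Ava is gray → back edge
First back edge: Ivy → Ava.

Ivy→Ava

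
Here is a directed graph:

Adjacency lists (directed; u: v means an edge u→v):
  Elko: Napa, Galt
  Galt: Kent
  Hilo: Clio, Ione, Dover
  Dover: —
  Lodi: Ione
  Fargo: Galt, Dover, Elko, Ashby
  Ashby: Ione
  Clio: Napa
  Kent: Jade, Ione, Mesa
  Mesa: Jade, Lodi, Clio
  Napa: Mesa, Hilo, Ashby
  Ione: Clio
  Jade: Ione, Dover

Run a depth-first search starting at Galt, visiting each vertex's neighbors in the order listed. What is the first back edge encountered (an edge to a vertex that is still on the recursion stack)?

DFS from Galt (visiting each vertex's neighbors in the order listed); mark gray on enter, black on exit:
Galt gray
  Kent gray
    Jade gray
      Ione gray
        Clio gray
          Napa gray
            Mesa gray
              Mesa→Jade: Jade is gray → back edge
First back edge: Mesa → Jade.

Mesa->Jade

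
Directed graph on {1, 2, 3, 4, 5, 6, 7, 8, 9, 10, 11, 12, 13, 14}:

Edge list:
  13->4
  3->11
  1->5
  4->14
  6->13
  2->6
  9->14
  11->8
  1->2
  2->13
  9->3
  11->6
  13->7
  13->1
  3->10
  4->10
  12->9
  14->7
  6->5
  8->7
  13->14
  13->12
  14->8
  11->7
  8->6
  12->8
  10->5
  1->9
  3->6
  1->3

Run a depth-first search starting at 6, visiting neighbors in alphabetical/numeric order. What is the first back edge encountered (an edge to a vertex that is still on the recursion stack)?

2→6

DFS from 6 (visiting neighbors in alphabetical/numeric order); mark gray on enter, black on exit:
6 gray
  5 gray
  5 black
  13 gray
    1 gray
      2 gray
        2→6: 6 is gray → back edge
First back edge: 2 → 6.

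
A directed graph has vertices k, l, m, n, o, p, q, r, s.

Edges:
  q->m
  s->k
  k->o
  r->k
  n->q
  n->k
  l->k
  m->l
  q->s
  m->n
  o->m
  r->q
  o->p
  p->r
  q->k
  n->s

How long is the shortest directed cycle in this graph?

3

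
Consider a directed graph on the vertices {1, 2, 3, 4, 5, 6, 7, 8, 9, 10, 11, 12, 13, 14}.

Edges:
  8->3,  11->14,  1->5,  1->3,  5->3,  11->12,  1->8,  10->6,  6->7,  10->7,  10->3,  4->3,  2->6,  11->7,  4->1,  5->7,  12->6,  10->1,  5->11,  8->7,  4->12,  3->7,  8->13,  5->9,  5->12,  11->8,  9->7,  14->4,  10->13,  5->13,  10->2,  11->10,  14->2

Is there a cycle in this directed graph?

DFS with white/gray/black marking, starting from 2:
2 gray
  6 gray
    7 gray
    7 black
  6 black
2 black
1 gray
  3 gray
    3→7: 7 black — skip
  3 black
  5 gray
    11 gray
      14 gray
        14→2: 2 black — skip
        4 gray
          4→3: 3 black — skip
          12 gray
            12→6: 6 black — skip
          12 black
          4→1: 1 is gray → back edge
Back edge found, so a cycle exists: 1 → 5 → 11 → 14 → 4 → 1.

Yes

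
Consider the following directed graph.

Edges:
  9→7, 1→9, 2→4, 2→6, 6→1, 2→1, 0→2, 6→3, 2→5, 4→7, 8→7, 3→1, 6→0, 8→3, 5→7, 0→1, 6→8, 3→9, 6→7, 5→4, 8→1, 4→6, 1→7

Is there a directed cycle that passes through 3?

No

3 lies on a cycle iff there is a path from 3 back to itself.
Exploring from 3, it never reaches itself; equivalently, its strongly connected component is a singleton.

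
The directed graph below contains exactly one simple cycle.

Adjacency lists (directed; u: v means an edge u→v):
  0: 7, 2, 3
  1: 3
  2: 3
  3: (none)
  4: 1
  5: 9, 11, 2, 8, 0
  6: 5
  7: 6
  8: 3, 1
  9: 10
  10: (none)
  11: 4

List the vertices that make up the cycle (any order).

DFS with gray/black marking from 5:
5 gray
  9 gray
    10 gray
    10 black
  9 black
  11 gray
    4 gray
      1 gray
        3 gray
        3 black
      1 black
    4 black
  11 black
  2 gray
    2→3: 3 black — skip
  2 black
  8 gray
    8→3: 3 black — skip
    8→1: 1 black — skip
  8 black
  0 gray
    7 gray
      6 gray
        6→5: 5 is gray → back edge
Back edge closes the cycle 5 → 0 → 7 → 6 → 5; its vertices are {0, 5, 6, 7}.

0, 5, 6, 7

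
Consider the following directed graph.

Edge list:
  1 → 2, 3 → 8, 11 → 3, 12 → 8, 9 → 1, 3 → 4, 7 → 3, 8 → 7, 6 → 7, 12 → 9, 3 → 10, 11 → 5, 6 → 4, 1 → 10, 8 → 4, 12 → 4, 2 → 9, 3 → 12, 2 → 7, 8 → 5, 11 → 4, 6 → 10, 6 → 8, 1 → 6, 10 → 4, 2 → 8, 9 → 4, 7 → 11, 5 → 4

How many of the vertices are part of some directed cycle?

9

A vertex is on a directed cycle iff it belongs to a strongly connected component of size ≥ 2 (or has a self-loop).
The vertices on cycles are {1, 2, 3, 6, 7, 8, 9, 11, 12} — 9 in total.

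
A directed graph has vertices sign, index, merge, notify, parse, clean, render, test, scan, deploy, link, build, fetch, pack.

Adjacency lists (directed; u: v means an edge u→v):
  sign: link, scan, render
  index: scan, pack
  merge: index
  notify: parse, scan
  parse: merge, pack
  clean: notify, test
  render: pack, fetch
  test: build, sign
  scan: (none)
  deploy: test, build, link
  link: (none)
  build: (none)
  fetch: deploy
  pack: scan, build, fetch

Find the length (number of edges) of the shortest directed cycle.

5

For each vertex v, BFS finds the shortest path from v back to v.
The shortest such closed walk is test → sign → render → fetch → deploy → test, length 5.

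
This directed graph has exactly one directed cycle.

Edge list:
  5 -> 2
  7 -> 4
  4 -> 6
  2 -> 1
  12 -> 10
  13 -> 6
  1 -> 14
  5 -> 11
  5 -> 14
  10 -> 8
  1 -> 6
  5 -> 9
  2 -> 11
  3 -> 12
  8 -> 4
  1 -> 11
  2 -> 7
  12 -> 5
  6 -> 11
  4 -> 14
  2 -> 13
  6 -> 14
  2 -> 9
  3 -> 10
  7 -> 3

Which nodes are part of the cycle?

2, 3, 5, 7, 12

DFS with gray/black marking from 2:
2 gray
  11 gray
  11 black
  13 gray
    6 gray
      14 gray
      14 black
      6→11: 11 black — skip
    6 black
  13 black
  1 gray
    1→14: 14 black — skip
    1→11: 11 black — skip
    1→6: 6 black — skip
  1 black
  9 gray
  9 black
  7 gray
    4 gray
      4→6: 6 black — skip
      4→14: 14 black — skip
    4 black
    3 gray
      10 gray
        8 gray
          8→4: 4 black — skip
        8 black
      10 black
      12 gray
        12→10: 10 black — skip
        5 gray
          5→11: 11 black — skip
          5→9: 9 black — skip
          5→14: 14 black — skip
          5→2: 2 is gray → back edge
Back edge closes the cycle 2 → 7 → 3 → 12 → 5 → 2; its vertices are {2, 3, 5, 7, 12}.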